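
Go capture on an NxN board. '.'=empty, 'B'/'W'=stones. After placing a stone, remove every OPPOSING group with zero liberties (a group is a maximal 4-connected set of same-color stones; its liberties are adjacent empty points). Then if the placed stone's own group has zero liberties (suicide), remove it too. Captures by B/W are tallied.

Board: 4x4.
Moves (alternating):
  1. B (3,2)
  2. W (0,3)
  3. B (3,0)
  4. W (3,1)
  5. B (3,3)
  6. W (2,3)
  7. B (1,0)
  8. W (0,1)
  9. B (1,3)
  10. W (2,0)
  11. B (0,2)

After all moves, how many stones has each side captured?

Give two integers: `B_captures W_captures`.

Move 1: B@(3,2) -> caps B=0 W=0
Move 2: W@(0,3) -> caps B=0 W=0
Move 3: B@(3,0) -> caps B=0 W=0
Move 4: W@(3,1) -> caps B=0 W=0
Move 5: B@(3,3) -> caps B=0 W=0
Move 6: W@(2,3) -> caps B=0 W=0
Move 7: B@(1,0) -> caps B=0 W=0
Move 8: W@(0,1) -> caps B=0 W=0
Move 9: B@(1,3) -> caps B=0 W=0
Move 10: W@(2,0) -> caps B=0 W=1
Move 11: B@(0,2) -> caps B=1 W=1

Answer: 1 1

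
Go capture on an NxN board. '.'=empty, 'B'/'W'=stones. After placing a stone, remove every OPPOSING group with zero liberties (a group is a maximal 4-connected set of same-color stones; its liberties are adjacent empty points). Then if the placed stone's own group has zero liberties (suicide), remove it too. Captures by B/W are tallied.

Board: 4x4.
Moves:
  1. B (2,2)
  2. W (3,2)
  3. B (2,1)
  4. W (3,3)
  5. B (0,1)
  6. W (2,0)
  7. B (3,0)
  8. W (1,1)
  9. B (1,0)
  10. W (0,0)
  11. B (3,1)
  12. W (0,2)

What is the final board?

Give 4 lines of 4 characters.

Answer: .BW.
BW..
.BB.
BBWW

Derivation:
Move 1: B@(2,2) -> caps B=0 W=0
Move 2: W@(3,2) -> caps B=0 W=0
Move 3: B@(2,1) -> caps B=0 W=0
Move 4: W@(3,3) -> caps B=0 W=0
Move 5: B@(0,1) -> caps B=0 W=0
Move 6: W@(2,0) -> caps B=0 W=0
Move 7: B@(3,0) -> caps B=0 W=0
Move 8: W@(1,1) -> caps B=0 W=0
Move 9: B@(1,0) -> caps B=1 W=0
Move 10: W@(0,0) -> caps B=1 W=0
Move 11: B@(3,1) -> caps B=1 W=0
Move 12: W@(0,2) -> caps B=1 W=0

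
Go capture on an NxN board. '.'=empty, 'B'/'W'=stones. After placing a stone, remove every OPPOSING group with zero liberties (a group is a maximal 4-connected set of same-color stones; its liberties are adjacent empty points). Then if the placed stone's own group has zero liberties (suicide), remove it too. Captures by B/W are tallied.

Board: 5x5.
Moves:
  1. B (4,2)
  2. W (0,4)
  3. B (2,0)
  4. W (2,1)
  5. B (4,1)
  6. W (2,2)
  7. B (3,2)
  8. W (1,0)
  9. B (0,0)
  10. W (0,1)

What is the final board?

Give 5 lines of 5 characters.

Answer: .W..W
W....
BWW..
..B..
.BB..

Derivation:
Move 1: B@(4,2) -> caps B=0 W=0
Move 2: W@(0,4) -> caps B=0 W=0
Move 3: B@(2,0) -> caps B=0 W=0
Move 4: W@(2,1) -> caps B=0 W=0
Move 5: B@(4,1) -> caps B=0 W=0
Move 6: W@(2,2) -> caps B=0 W=0
Move 7: B@(3,2) -> caps B=0 W=0
Move 8: W@(1,0) -> caps B=0 W=0
Move 9: B@(0,0) -> caps B=0 W=0
Move 10: W@(0,1) -> caps B=0 W=1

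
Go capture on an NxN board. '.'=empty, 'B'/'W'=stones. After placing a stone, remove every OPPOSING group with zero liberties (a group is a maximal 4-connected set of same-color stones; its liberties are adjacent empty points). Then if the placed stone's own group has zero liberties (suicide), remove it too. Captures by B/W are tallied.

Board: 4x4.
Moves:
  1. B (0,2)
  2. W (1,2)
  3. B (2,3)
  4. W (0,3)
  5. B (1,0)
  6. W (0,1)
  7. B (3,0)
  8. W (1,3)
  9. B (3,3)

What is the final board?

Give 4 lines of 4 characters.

Move 1: B@(0,2) -> caps B=0 W=0
Move 2: W@(1,2) -> caps B=0 W=0
Move 3: B@(2,3) -> caps B=0 W=0
Move 4: W@(0,3) -> caps B=0 W=0
Move 5: B@(1,0) -> caps B=0 W=0
Move 6: W@(0,1) -> caps B=0 W=1
Move 7: B@(3,0) -> caps B=0 W=1
Move 8: W@(1,3) -> caps B=0 W=1
Move 9: B@(3,3) -> caps B=0 W=1

Answer: .W.W
B.WW
...B
B..B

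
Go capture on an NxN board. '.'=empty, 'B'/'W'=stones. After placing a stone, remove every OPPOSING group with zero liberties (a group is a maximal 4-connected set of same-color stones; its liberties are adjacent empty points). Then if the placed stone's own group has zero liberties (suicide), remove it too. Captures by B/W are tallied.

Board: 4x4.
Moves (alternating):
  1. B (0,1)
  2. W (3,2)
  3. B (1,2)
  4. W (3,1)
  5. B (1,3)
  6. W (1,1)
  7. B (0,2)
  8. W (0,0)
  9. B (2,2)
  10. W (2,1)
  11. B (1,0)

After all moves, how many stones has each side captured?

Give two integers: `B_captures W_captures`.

Move 1: B@(0,1) -> caps B=0 W=0
Move 2: W@(3,2) -> caps B=0 W=0
Move 3: B@(1,2) -> caps B=0 W=0
Move 4: W@(3,1) -> caps B=0 W=0
Move 5: B@(1,3) -> caps B=0 W=0
Move 6: W@(1,1) -> caps B=0 W=0
Move 7: B@(0,2) -> caps B=0 W=0
Move 8: W@(0,0) -> caps B=0 W=0
Move 9: B@(2,2) -> caps B=0 W=0
Move 10: W@(2,1) -> caps B=0 W=0
Move 11: B@(1,0) -> caps B=1 W=0

Answer: 1 0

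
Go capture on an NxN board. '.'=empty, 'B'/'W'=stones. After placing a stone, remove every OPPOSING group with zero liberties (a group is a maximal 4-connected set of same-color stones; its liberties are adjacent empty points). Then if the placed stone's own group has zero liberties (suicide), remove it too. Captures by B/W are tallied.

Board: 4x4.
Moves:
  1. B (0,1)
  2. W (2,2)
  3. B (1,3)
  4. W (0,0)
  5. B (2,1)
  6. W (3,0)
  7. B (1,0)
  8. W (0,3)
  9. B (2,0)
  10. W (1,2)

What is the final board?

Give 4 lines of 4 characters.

Answer: .B.W
B.WB
BBW.
W...

Derivation:
Move 1: B@(0,1) -> caps B=0 W=0
Move 2: W@(2,2) -> caps B=0 W=0
Move 3: B@(1,3) -> caps B=0 W=0
Move 4: W@(0,0) -> caps B=0 W=0
Move 5: B@(2,1) -> caps B=0 W=0
Move 6: W@(3,0) -> caps B=0 W=0
Move 7: B@(1,0) -> caps B=1 W=0
Move 8: W@(0,3) -> caps B=1 W=0
Move 9: B@(2,0) -> caps B=1 W=0
Move 10: W@(1,2) -> caps B=1 W=0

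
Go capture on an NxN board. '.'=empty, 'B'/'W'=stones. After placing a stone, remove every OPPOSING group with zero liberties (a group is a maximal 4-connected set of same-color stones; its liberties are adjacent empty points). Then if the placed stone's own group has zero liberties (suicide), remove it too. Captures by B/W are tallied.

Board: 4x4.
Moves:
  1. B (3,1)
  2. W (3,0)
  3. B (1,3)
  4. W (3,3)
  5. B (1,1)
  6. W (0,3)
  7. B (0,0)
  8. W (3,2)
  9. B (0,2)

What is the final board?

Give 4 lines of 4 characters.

Answer: B.B.
.B.B
....
WBWW

Derivation:
Move 1: B@(3,1) -> caps B=0 W=0
Move 2: W@(3,0) -> caps B=0 W=0
Move 3: B@(1,3) -> caps B=0 W=0
Move 4: W@(3,3) -> caps B=0 W=0
Move 5: B@(1,1) -> caps B=0 W=0
Move 6: W@(0,3) -> caps B=0 W=0
Move 7: B@(0,0) -> caps B=0 W=0
Move 8: W@(3,2) -> caps B=0 W=0
Move 9: B@(0,2) -> caps B=1 W=0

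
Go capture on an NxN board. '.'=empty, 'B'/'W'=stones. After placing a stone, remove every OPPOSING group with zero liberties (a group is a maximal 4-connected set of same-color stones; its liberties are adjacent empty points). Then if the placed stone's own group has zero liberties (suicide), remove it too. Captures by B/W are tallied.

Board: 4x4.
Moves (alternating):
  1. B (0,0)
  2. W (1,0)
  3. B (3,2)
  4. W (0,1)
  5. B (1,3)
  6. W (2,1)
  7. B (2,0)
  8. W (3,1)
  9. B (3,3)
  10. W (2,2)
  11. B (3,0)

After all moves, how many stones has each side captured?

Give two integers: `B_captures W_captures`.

Move 1: B@(0,0) -> caps B=0 W=0
Move 2: W@(1,0) -> caps B=0 W=0
Move 3: B@(3,2) -> caps B=0 W=0
Move 4: W@(0,1) -> caps B=0 W=1
Move 5: B@(1,3) -> caps B=0 W=1
Move 6: W@(2,1) -> caps B=0 W=1
Move 7: B@(2,0) -> caps B=0 W=1
Move 8: W@(3,1) -> caps B=0 W=1
Move 9: B@(3,3) -> caps B=0 W=1
Move 10: W@(2,2) -> caps B=0 W=1
Move 11: B@(3,0) -> caps B=0 W=1

Answer: 0 1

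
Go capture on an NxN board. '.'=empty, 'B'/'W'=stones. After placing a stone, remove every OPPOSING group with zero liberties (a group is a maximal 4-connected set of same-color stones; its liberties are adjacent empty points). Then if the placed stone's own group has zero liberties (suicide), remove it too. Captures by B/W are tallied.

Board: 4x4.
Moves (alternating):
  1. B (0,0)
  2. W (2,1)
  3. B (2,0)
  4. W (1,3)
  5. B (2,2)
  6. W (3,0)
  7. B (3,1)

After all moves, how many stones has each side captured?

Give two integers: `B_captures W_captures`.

Move 1: B@(0,0) -> caps B=0 W=0
Move 2: W@(2,1) -> caps B=0 W=0
Move 3: B@(2,0) -> caps B=0 W=0
Move 4: W@(1,3) -> caps B=0 W=0
Move 5: B@(2,2) -> caps B=0 W=0
Move 6: W@(3,0) -> caps B=0 W=0
Move 7: B@(3,1) -> caps B=1 W=0

Answer: 1 0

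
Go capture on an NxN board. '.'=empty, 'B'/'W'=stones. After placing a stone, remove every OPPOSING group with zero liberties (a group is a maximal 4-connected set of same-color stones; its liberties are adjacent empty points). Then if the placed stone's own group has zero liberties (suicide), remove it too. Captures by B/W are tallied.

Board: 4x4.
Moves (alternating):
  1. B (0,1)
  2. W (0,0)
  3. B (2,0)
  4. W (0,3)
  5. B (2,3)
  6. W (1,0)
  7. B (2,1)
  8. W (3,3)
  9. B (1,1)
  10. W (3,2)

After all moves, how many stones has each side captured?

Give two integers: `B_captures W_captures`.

Answer: 2 0

Derivation:
Move 1: B@(0,1) -> caps B=0 W=0
Move 2: W@(0,0) -> caps B=0 W=0
Move 3: B@(2,0) -> caps B=0 W=0
Move 4: W@(0,3) -> caps B=0 W=0
Move 5: B@(2,3) -> caps B=0 W=0
Move 6: W@(1,0) -> caps B=0 W=0
Move 7: B@(2,1) -> caps B=0 W=0
Move 8: W@(3,3) -> caps B=0 W=0
Move 9: B@(1,1) -> caps B=2 W=0
Move 10: W@(3,2) -> caps B=2 W=0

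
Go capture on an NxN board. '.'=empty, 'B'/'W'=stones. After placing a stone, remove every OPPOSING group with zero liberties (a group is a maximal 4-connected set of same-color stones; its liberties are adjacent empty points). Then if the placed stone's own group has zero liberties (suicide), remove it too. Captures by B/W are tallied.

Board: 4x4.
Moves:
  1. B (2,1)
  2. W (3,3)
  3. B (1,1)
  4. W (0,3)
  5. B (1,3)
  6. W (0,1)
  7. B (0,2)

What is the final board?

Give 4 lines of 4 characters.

Answer: .WB.
.B.B
.B..
...W

Derivation:
Move 1: B@(2,1) -> caps B=0 W=0
Move 2: W@(3,3) -> caps B=0 W=0
Move 3: B@(1,1) -> caps B=0 W=0
Move 4: W@(0,3) -> caps B=0 W=0
Move 5: B@(1,3) -> caps B=0 W=0
Move 6: W@(0,1) -> caps B=0 W=0
Move 7: B@(0,2) -> caps B=1 W=0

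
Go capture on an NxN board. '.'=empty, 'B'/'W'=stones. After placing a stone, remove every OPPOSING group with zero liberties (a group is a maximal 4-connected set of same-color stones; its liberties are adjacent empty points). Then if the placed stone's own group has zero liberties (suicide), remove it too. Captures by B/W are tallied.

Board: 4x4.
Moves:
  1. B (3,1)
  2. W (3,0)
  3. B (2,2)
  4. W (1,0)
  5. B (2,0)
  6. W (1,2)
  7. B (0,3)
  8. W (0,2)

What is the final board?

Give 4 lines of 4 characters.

Move 1: B@(3,1) -> caps B=0 W=0
Move 2: W@(3,0) -> caps B=0 W=0
Move 3: B@(2,2) -> caps B=0 W=0
Move 4: W@(1,0) -> caps B=0 W=0
Move 5: B@(2,0) -> caps B=1 W=0
Move 6: W@(1,2) -> caps B=1 W=0
Move 7: B@(0,3) -> caps B=1 W=0
Move 8: W@(0,2) -> caps B=1 W=0

Answer: ..WB
W.W.
B.B.
.B..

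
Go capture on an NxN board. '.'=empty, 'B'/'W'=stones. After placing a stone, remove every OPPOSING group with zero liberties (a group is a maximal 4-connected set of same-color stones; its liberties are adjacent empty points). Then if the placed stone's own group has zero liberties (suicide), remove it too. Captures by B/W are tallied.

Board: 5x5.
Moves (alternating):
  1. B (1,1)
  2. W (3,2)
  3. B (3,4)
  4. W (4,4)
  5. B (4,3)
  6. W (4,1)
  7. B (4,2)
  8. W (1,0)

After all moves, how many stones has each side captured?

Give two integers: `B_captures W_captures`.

Move 1: B@(1,1) -> caps B=0 W=0
Move 2: W@(3,2) -> caps B=0 W=0
Move 3: B@(3,4) -> caps B=0 W=0
Move 4: W@(4,4) -> caps B=0 W=0
Move 5: B@(4,3) -> caps B=1 W=0
Move 6: W@(4,1) -> caps B=1 W=0
Move 7: B@(4,2) -> caps B=1 W=0
Move 8: W@(1,0) -> caps B=1 W=0

Answer: 1 0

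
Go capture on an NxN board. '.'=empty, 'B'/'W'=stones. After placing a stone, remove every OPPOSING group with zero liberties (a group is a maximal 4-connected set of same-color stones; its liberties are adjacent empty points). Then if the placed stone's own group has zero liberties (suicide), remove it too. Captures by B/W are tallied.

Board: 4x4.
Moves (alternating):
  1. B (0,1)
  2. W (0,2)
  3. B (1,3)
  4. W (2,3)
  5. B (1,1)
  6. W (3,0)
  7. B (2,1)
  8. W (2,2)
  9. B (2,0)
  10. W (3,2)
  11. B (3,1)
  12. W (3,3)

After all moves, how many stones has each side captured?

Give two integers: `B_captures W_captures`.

Answer: 1 0

Derivation:
Move 1: B@(0,1) -> caps B=0 W=0
Move 2: W@(0,2) -> caps B=0 W=0
Move 3: B@(1,3) -> caps B=0 W=0
Move 4: W@(2,3) -> caps B=0 W=0
Move 5: B@(1,1) -> caps B=0 W=0
Move 6: W@(3,0) -> caps B=0 W=0
Move 7: B@(2,1) -> caps B=0 W=0
Move 8: W@(2,2) -> caps B=0 W=0
Move 9: B@(2,0) -> caps B=0 W=0
Move 10: W@(3,2) -> caps B=0 W=0
Move 11: B@(3,1) -> caps B=1 W=0
Move 12: W@(3,3) -> caps B=1 W=0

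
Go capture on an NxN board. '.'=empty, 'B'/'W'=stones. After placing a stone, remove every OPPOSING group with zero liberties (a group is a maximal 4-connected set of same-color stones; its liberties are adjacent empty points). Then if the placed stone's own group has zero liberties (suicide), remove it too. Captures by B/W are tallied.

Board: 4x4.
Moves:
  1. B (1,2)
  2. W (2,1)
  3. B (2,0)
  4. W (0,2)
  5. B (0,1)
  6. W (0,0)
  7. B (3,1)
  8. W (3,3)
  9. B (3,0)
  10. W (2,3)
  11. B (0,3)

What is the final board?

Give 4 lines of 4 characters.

Answer: WB.B
..B.
BW.W
BB.W

Derivation:
Move 1: B@(1,2) -> caps B=0 W=0
Move 2: W@(2,1) -> caps B=0 W=0
Move 3: B@(2,0) -> caps B=0 W=0
Move 4: W@(0,2) -> caps B=0 W=0
Move 5: B@(0,1) -> caps B=0 W=0
Move 6: W@(0,0) -> caps B=0 W=0
Move 7: B@(3,1) -> caps B=0 W=0
Move 8: W@(3,3) -> caps B=0 W=0
Move 9: B@(3,0) -> caps B=0 W=0
Move 10: W@(2,3) -> caps B=0 W=0
Move 11: B@(0,3) -> caps B=1 W=0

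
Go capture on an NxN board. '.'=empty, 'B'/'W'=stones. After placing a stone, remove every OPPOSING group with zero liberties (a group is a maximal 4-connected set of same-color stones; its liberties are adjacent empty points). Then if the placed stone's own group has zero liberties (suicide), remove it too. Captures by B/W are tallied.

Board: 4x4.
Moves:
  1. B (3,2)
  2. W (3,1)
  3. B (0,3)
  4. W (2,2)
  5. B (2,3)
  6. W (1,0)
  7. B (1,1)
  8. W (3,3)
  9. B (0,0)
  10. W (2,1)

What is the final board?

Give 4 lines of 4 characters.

Move 1: B@(3,2) -> caps B=0 W=0
Move 2: W@(3,1) -> caps B=0 W=0
Move 3: B@(0,3) -> caps B=0 W=0
Move 4: W@(2,2) -> caps B=0 W=0
Move 5: B@(2,3) -> caps B=0 W=0
Move 6: W@(1,0) -> caps B=0 W=0
Move 7: B@(1,1) -> caps B=0 W=0
Move 8: W@(3,3) -> caps B=0 W=1
Move 9: B@(0,0) -> caps B=0 W=1
Move 10: W@(2,1) -> caps B=0 W=1

Answer: B..B
WB..
.WWB
.W.W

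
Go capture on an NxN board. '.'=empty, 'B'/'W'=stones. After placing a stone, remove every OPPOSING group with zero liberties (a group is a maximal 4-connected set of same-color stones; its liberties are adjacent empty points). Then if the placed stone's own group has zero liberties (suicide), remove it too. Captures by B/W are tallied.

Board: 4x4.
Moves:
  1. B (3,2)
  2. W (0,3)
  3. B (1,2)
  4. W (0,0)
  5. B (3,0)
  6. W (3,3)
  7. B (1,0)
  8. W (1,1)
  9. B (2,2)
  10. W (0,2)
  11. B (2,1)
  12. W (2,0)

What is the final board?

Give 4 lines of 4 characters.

Move 1: B@(3,2) -> caps B=0 W=0
Move 2: W@(0,3) -> caps B=0 W=0
Move 3: B@(1,2) -> caps B=0 W=0
Move 4: W@(0,0) -> caps B=0 W=0
Move 5: B@(3,0) -> caps B=0 W=0
Move 6: W@(3,3) -> caps B=0 W=0
Move 7: B@(1,0) -> caps B=0 W=0
Move 8: W@(1,1) -> caps B=0 W=0
Move 9: B@(2,2) -> caps B=0 W=0
Move 10: W@(0,2) -> caps B=0 W=0
Move 11: B@(2,1) -> caps B=0 W=0
Move 12: W@(2,0) -> caps B=0 W=1

Answer: W.WW
.WB.
WBB.
B.BW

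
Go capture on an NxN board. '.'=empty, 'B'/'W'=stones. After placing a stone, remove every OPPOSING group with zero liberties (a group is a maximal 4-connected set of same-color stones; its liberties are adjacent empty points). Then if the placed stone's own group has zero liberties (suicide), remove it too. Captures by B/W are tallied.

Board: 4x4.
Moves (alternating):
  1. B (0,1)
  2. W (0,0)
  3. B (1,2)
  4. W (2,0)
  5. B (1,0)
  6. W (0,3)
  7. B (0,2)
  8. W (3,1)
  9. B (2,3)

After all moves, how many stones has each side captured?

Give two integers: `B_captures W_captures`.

Answer: 1 0

Derivation:
Move 1: B@(0,1) -> caps B=0 W=0
Move 2: W@(0,0) -> caps B=0 W=0
Move 3: B@(1,2) -> caps B=0 W=0
Move 4: W@(2,0) -> caps B=0 W=0
Move 5: B@(1,0) -> caps B=1 W=0
Move 6: W@(0,3) -> caps B=1 W=0
Move 7: B@(0,2) -> caps B=1 W=0
Move 8: W@(3,1) -> caps B=1 W=0
Move 9: B@(2,3) -> caps B=1 W=0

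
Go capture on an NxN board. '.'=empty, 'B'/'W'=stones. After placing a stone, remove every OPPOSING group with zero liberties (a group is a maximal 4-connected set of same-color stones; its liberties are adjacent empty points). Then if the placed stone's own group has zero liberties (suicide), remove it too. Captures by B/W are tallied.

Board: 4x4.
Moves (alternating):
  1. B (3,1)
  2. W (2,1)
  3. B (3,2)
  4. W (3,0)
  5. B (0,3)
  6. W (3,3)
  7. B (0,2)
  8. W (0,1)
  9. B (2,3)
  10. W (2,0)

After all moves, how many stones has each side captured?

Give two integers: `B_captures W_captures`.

Answer: 1 0

Derivation:
Move 1: B@(3,1) -> caps B=0 W=0
Move 2: W@(2,1) -> caps B=0 W=0
Move 3: B@(3,2) -> caps B=0 W=0
Move 4: W@(3,0) -> caps B=0 W=0
Move 5: B@(0,3) -> caps B=0 W=0
Move 6: W@(3,3) -> caps B=0 W=0
Move 7: B@(0,2) -> caps B=0 W=0
Move 8: W@(0,1) -> caps B=0 W=0
Move 9: B@(2,3) -> caps B=1 W=0
Move 10: W@(2,0) -> caps B=1 W=0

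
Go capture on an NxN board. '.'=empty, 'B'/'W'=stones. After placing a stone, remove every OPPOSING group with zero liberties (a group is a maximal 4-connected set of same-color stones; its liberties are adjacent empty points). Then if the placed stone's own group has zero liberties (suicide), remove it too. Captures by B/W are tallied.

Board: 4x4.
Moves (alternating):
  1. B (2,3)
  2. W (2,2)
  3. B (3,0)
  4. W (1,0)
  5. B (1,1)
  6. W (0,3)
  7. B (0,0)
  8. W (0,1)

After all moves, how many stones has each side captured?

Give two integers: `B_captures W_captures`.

Answer: 0 1

Derivation:
Move 1: B@(2,3) -> caps B=0 W=0
Move 2: W@(2,2) -> caps B=0 W=0
Move 3: B@(3,0) -> caps B=0 W=0
Move 4: W@(1,0) -> caps B=0 W=0
Move 5: B@(1,1) -> caps B=0 W=0
Move 6: W@(0,3) -> caps B=0 W=0
Move 7: B@(0,0) -> caps B=0 W=0
Move 8: W@(0,1) -> caps B=0 W=1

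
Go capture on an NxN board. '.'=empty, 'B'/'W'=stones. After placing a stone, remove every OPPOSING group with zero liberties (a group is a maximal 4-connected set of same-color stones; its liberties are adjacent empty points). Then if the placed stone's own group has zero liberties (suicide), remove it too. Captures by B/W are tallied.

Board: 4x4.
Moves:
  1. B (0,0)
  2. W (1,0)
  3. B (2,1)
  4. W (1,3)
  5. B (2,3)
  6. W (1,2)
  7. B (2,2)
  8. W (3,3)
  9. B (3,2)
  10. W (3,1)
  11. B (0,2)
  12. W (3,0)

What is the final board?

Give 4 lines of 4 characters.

Move 1: B@(0,0) -> caps B=0 W=0
Move 2: W@(1,0) -> caps B=0 W=0
Move 3: B@(2,1) -> caps B=0 W=0
Move 4: W@(1,3) -> caps B=0 W=0
Move 5: B@(2,3) -> caps B=0 W=0
Move 6: W@(1,2) -> caps B=0 W=0
Move 7: B@(2,2) -> caps B=0 W=0
Move 8: W@(3,3) -> caps B=0 W=0
Move 9: B@(3,2) -> caps B=1 W=0
Move 10: W@(3,1) -> caps B=1 W=0
Move 11: B@(0,2) -> caps B=1 W=0
Move 12: W@(3,0) -> caps B=1 W=0

Answer: B.B.
W.WW
.BBB
WWB.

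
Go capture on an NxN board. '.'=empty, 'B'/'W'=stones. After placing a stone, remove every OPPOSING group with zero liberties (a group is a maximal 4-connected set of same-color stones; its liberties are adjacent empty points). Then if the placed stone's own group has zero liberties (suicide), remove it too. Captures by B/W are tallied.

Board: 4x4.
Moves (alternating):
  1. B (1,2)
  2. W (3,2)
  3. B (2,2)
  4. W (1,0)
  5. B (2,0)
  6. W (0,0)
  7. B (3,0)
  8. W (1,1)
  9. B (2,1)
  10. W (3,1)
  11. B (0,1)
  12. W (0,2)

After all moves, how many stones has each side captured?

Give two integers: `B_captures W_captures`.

Answer: 3 0

Derivation:
Move 1: B@(1,2) -> caps B=0 W=0
Move 2: W@(3,2) -> caps B=0 W=0
Move 3: B@(2,2) -> caps B=0 W=0
Move 4: W@(1,0) -> caps B=0 W=0
Move 5: B@(2,0) -> caps B=0 W=0
Move 6: W@(0,0) -> caps B=0 W=0
Move 7: B@(3,0) -> caps B=0 W=0
Move 8: W@(1,1) -> caps B=0 W=0
Move 9: B@(2,1) -> caps B=0 W=0
Move 10: W@(3,1) -> caps B=0 W=0
Move 11: B@(0,1) -> caps B=3 W=0
Move 12: W@(0,2) -> caps B=3 W=0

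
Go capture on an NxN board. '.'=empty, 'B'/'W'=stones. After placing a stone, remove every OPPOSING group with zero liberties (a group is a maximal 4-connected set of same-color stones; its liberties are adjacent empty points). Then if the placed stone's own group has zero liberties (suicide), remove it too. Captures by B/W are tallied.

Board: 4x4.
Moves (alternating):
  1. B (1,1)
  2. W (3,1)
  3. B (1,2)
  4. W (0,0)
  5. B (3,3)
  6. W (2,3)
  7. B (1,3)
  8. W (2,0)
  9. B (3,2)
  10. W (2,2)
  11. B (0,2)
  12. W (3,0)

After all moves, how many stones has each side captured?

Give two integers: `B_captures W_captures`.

Answer: 0 2

Derivation:
Move 1: B@(1,1) -> caps B=0 W=0
Move 2: W@(3,1) -> caps B=0 W=0
Move 3: B@(1,2) -> caps B=0 W=0
Move 4: W@(0,0) -> caps B=0 W=0
Move 5: B@(3,3) -> caps B=0 W=0
Move 6: W@(2,3) -> caps B=0 W=0
Move 7: B@(1,3) -> caps B=0 W=0
Move 8: W@(2,0) -> caps B=0 W=0
Move 9: B@(3,2) -> caps B=0 W=0
Move 10: W@(2,2) -> caps B=0 W=2
Move 11: B@(0,2) -> caps B=0 W=2
Move 12: W@(3,0) -> caps B=0 W=2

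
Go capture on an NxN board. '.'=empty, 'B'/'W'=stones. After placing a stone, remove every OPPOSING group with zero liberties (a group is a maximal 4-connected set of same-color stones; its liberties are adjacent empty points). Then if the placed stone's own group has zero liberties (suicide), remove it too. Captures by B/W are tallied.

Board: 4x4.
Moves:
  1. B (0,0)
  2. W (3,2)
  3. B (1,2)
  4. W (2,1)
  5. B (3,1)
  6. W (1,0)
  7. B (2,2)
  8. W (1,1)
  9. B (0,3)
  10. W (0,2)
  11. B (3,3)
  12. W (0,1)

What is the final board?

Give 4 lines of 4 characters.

Answer: .WWB
WWB.
.WB.
.B.B

Derivation:
Move 1: B@(0,0) -> caps B=0 W=0
Move 2: W@(3,2) -> caps B=0 W=0
Move 3: B@(1,2) -> caps B=0 W=0
Move 4: W@(2,1) -> caps B=0 W=0
Move 5: B@(3,1) -> caps B=0 W=0
Move 6: W@(1,0) -> caps B=0 W=0
Move 7: B@(2,2) -> caps B=0 W=0
Move 8: W@(1,1) -> caps B=0 W=0
Move 9: B@(0,3) -> caps B=0 W=0
Move 10: W@(0,2) -> caps B=0 W=0
Move 11: B@(3,3) -> caps B=1 W=0
Move 12: W@(0,1) -> caps B=1 W=1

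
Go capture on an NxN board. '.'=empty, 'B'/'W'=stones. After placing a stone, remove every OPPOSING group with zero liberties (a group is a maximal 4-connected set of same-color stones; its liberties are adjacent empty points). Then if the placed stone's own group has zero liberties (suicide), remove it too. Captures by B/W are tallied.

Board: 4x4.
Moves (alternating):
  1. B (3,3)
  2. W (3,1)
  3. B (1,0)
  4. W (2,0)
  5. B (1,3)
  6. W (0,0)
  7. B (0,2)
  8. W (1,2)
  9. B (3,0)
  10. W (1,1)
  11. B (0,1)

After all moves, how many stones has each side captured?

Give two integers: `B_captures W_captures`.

Move 1: B@(3,3) -> caps B=0 W=0
Move 2: W@(3,1) -> caps B=0 W=0
Move 3: B@(1,0) -> caps B=0 W=0
Move 4: W@(2,0) -> caps B=0 W=0
Move 5: B@(1,3) -> caps B=0 W=0
Move 6: W@(0,0) -> caps B=0 W=0
Move 7: B@(0,2) -> caps B=0 W=0
Move 8: W@(1,2) -> caps B=0 W=0
Move 9: B@(3,0) -> caps B=0 W=0
Move 10: W@(1,1) -> caps B=0 W=1
Move 11: B@(0,1) -> caps B=0 W=1

Answer: 0 1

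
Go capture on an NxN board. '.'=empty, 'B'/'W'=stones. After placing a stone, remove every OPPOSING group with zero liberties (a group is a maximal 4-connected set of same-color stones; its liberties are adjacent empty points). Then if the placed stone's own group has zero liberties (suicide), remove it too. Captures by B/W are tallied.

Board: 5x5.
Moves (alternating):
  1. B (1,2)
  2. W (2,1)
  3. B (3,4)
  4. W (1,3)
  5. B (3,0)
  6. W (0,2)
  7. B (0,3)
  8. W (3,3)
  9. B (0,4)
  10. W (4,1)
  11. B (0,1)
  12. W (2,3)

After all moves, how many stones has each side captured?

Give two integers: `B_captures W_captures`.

Move 1: B@(1,2) -> caps B=0 W=0
Move 2: W@(2,1) -> caps B=0 W=0
Move 3: B@(3,4) -> caps B=0 W=0
Move 4: W@(1,3) -> caps B=0 W=0
Move 5: B@(3,0) -> caps B=0 W=0
Move 6: W@(0,2) -> caps B=0 W=0
Move 7: B@(0,3) -> caps B=0 W=0
Move 8: W@(3,3) -> caps B=0 W=0
Move 9: B@(0,4) -> caps B=0 W=0
Move 10: W@(4,1) -> caps B=0 W=0
Move 11: B@(0,1) -> caps B=1 W=0
Move 12: W@(2,3) -> caps B=1 W=0

Answer: 1 0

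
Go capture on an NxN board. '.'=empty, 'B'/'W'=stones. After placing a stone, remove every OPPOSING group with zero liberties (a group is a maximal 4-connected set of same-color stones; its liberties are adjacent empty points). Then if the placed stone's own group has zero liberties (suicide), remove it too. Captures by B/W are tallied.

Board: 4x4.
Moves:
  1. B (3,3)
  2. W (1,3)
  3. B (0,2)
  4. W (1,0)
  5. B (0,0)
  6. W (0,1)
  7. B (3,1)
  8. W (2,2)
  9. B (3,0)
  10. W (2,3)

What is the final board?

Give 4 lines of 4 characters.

Move 1: B@(3,3) -> caps B=0 W=0
Move 2: W@(1,3) -> caps B=0 W=0
Move 3: B@(0,2) -> caps B=0 W=0
Move 4: W@(1,0) -> caps B=0 W=0
Move 5: B@(0,0) -> caps B=0 W=0
Move 6: W@(0,1) -> caps B=0 W=1
Move 7: B@(3,1) -> caps B=0 W=1
Move 8: W@(2,2) -> caps B=0 W=1
Move 9: B@(3,0) -> caps B=0 W=1
Move 10: W@(2,3) -> caps B=0 W=1

Answer: .WB.
W..W
..WW
BB.B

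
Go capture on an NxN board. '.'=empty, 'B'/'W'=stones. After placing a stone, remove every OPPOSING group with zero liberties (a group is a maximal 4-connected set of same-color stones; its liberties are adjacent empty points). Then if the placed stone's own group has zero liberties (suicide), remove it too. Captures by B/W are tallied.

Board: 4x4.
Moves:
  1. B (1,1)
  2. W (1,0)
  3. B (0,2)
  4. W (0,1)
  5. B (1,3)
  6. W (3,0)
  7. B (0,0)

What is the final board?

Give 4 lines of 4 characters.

Move 1: B@(1,1) -> caps B=0 W=0
Move 2: W@(1,0) -> caps B=0 W=0
Move 3: B@(0,2) -> caps B=0 W=0
Move 4: W@(0,1) -> caps B=0 W=0
Move 5: B@(1,3) -> caps B=0 W=0
Move 6: W@(3,0) -> caps B=0 W=0
Move 7: B@(0,0) -> caps B=1 W=0

Answer: B.B.
WB.B
....
W...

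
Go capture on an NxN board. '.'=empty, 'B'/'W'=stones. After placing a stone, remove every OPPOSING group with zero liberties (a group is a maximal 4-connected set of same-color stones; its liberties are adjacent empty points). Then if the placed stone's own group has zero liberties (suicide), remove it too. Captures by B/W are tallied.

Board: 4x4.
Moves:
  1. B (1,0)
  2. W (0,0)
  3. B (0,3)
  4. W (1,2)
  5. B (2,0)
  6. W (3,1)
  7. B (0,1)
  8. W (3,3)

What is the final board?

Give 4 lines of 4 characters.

Answer: .B.B
B.W.
B...
.W.W

Derivation:
Move 1: B@(1,0) -> caps B=0 W=0
Move 2: W@(0,0) -> caps B=0 W=0
Move 3: B@(0,3) -> caps B=0 W=0
Move 4: W@(1,2) -> caps B=0 W=0
Move 5: B@(2,0) -> caps B=0 W=0
Move 6: W@(3,1) -> caps B=0 W=0
Move 7: B@(0,1) -> caps B=1 W=0
Move 8: W@(3,3) -> caps B=1 W=0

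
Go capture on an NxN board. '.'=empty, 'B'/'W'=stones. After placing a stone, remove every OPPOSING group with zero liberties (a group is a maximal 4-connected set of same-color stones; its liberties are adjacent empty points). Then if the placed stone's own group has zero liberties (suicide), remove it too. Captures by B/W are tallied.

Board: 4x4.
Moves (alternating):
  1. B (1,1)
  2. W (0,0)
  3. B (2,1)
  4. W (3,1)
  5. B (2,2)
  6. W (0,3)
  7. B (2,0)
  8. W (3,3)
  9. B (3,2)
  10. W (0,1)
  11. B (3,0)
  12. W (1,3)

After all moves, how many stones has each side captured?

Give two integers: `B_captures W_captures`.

Answer: 1 0

Derivation:
Move 1: B@(1,1) -> caps B=0 W=0
Move 2: W@(0,0) -> caps B=0 W=0
Move 3: B@(2,1) -> caps B=0 W=0
Move 4: W@(3,1) -> caps B=0 W=0
Move 5: B@(2,2) -> caps B=0 W=0
Move 6: W@(0,3) -> caps B=0 W=0
Move 7: B@(2,0) -> caps B=0 W=0
Move 8: W@(3,3) -> caps B=0 W=0
Move 9: B@(3,2) -> caps B=0 W=0
Move 10: W@(0,1) -> caps B=0 W=0
Move 11: B@(3,0) -> caps B=1 W=0
Move 12: W@(1,3) -> caps B=1 W=0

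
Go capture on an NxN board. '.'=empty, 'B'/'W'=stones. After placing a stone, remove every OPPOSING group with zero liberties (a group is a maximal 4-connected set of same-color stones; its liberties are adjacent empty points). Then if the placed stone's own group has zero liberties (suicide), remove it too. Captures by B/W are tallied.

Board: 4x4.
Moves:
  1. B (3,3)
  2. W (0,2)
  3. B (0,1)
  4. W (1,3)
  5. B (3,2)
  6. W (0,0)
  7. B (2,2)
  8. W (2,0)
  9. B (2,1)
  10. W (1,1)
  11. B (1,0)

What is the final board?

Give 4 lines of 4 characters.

Answer: W.W.
.W.W
WBB.
..BB

Derivation:
Move 1: B@(3,3) -> caps B=0 W=0
Move 2: W@(0,2) -> caps B=0 W=0
Move 3: B@(0,1) -> caps B=0 W=0
Move 4: W@(1,3) -> caps B=0 W=0
Move 5: B@(3,2) -> caps B=0 W=0
Move 6: W@(0,0) -> caps B=0 W=0
Move 7: B@(2,2) -> caps B=0 W=0
Move 8: W@(2,0) -> caps B=0 W=0
Move 9: B@(2,1) -> caps B=0 W=0
Move 10: W@(1,1) -> caps B=0 W=1
Move 11: B@(1,0) -> caps B=0 W=1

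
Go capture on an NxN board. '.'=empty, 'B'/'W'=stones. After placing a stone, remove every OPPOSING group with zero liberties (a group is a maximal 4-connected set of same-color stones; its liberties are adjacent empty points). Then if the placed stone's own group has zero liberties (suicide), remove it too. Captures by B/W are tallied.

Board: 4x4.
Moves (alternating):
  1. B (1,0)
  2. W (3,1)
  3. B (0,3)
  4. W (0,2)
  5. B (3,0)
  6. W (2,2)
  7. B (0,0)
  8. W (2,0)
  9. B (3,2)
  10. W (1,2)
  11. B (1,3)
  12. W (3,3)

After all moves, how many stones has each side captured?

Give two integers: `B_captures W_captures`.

Answer: 0 2

Derivation:
Move 1: B@(1,0) -> caps B=0 W=0
Move 2: W@(3,1) -> caps B=0 W=0
Move 3: B@(0,3) -> caps B=0 W=0
Move 4: W@(0,2) -> caps B=0 W=0
Move 5: B@(3,0) -> caps B=0 W=0
Move 6: W@(2,2) -> caps B=0 W=0
Move 7: B@(0,0) -> caps B=0 W=0
Move 8: W@(2,0) -> caps B=0 W=1
Move 9: B@(3,2) -> caps B=0 W=1
Move 10: W@(1,2) -> caps B=0 W=1
Move 11: B@(1,3) -> caps B=0 W=1
Move 12: W@(3,3) -> caps B=0 W=2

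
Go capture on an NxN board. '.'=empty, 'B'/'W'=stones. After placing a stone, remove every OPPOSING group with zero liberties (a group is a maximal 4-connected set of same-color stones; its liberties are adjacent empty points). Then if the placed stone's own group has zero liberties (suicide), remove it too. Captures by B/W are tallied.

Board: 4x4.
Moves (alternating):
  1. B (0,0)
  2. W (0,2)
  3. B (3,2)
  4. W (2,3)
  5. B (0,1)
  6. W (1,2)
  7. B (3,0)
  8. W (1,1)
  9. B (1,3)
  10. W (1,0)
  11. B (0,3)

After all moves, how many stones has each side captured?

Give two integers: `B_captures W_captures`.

Move 1: B@(0,0) -> caps B=0 W=0
Move 2: W@(0,2) -> caps B=0 W=0
Move 3: B@(3,2) -> caps B=0 W=0
Move 4: W@(2,3) -> caps B=0 W=0
Move 5: B@(0,1) -> caps B=0 W=0
Move 6: W@(1,2) -> caps B=0 W=0
Move 7: B@(3,0) -> caps B=0 W=0
Move 8: W@(1,1) -> caps B=0 W=0
Move 9: B@(1,3) -> caps B=0 W=0
Move 10: W@(1,0) -> caps B=0 W=2
Move 11: B@(0,3) -> caps B=0 W=2

Answer: 0 2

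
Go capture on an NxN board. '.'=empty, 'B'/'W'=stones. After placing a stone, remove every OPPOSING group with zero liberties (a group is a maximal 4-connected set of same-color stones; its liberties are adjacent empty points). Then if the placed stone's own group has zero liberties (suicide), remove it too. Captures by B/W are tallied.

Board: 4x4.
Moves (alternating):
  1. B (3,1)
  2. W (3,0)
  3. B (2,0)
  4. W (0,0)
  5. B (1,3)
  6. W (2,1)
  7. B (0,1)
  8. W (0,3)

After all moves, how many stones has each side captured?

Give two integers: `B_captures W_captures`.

Move 1: B@(3,1) -> caps B=0 W=0
Move 2: W@(3,0) -> caps B=0 W=0
Move 3: B@(2,0) -> caps B=1 W=0
Move 4: W@(0,0) -> caps B=1 W=0
Move 5: B@(1,3) -> caps B=1 W=0
Move 6: W@(2,1) -> caps B=1 W=0
Move 7: B@(0,1) -> caps B=1 W=0
Move 8: W@(0,3) -> caps B=1 W=0

Answer: 1 0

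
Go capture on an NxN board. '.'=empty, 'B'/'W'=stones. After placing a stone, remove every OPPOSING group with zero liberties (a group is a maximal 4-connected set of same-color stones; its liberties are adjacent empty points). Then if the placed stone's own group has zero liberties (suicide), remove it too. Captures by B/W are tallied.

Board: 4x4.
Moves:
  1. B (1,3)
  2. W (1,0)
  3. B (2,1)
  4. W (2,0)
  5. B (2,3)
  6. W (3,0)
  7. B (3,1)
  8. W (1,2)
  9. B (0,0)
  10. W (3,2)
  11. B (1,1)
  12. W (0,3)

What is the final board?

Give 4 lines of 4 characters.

Answer: B..W
.BWB
.B.B
.BW.

Derivation:
Move 1: B@(1,3) -> caps B=0 W=0
Move 2: W@(1,0) -> caps B=0 W=0
Move 3: B@(2,1) -> caps B=0 W=0
Move 4: W@(2,0) -> caps B=0 W=0
Move 5: B@(2,3) -> caps B=0 W=0
Move 6: W@(3,0) -> caps B=0 W=0
Move 7: B@(3,1) -> caps B=0 W=0
Move 8: W@(1,2) -> caps B=0 W=0
Move 9: B@(0,0) -> caps B=0 W=0
Move 10: W@(3,2) -> caps B=0 W=0
Move 11: B@(1,1) -> caps B=3 W=0
Move 12: W@(0,3) -> caps B=3 W=0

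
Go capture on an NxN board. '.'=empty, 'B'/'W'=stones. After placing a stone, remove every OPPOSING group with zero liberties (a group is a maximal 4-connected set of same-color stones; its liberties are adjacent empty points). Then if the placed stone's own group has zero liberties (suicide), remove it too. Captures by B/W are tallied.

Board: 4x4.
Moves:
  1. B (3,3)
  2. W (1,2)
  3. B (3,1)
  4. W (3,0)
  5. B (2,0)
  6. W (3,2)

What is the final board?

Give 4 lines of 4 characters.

Answer: ....
..W.
B...
.BWB

Derivation:
Move 1: B@(3,3) -> caps B=0 W=0
Move 2: W@(1,2) -> caps B=0 W=0
Move 3: B@(3,1) -> caps B=0 W=0
Move 4: W@(3,0) -> caps B=0 W=0
Move 5: B@(2,0) -> caps B=1 W=0
Move 6: W@(3,2) -> caps B=1 W=0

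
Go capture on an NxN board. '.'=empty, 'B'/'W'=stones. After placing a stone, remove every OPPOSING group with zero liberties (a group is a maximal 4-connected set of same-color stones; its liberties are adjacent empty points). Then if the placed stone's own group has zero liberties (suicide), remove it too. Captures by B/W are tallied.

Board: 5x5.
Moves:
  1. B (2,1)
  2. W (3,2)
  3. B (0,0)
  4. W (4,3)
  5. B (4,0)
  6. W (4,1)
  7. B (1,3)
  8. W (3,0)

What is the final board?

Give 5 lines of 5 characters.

Move 1: B@(2,1) -> caps B=0 W=0
Move 2: W@(3,2) -> caps B=0 W=0
Move 3: B@(0,0) -> caps B=0 W=0
Move 4: W@(4,3) -> caps B=0 W=0
Move 5: B@(4,0) -> caps B=0 W=0
Move 6: W@(4,1) -> caps B=0 W=0
Move 7: B@(1,3) -> caps B=0 W=0
Move 8: W@(3,0) -> caps B=0 W=1

Answer: B....
...B.
.B...
W.W..
.W.W.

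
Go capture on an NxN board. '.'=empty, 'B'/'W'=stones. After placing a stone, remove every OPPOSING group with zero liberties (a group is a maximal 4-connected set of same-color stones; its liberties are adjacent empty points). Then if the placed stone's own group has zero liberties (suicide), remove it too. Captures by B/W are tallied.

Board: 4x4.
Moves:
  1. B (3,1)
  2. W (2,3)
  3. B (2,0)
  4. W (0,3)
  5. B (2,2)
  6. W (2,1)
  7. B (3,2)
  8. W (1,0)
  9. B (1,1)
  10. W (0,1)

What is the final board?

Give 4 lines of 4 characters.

Answer: .W.W
WB..
B.BW
.BB.

Derivation:
Move 1: B@(3,1) -> caps B=0 W=0
Move 2: W@(2,3) -> caps B=0 W=0
Move 3: B@(2,0) -> caps B=0 W=0
Move 4: W@(0,3) -> caps B=0 W=0
Move 5: B@(2,2) -> caps B=0 W=0
Move 6: W@(2,1) -> caps B=0 W=0
Move 7: B@(3,2) -> caps B=0 W=0
Move 8: W@(1,0) -> caps B=0 W=0
Move 9: B@(1,1) -> caps B=1 W=0
Move 10: W@(0,1) -> caps B=1 W=0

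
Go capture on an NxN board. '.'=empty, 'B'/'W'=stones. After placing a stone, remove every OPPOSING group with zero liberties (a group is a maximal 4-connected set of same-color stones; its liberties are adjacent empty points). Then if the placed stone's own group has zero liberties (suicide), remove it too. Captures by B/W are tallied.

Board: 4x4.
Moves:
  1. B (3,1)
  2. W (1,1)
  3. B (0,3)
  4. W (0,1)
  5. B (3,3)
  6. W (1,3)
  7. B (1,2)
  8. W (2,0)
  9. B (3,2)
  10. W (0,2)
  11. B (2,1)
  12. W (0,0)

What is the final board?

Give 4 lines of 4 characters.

Answer: WWW.
.WBW
WB..
.BBB

Derivation:
Move 1: B@(3,1) -> caps B=0 W=0
Move 2: W@(1,1) -> caps B=0 W=0
Move 3: B@(0,3) -> caps B=0 W=0
Move 4: W@(0,1) -> caps B=0 W=0
Move 5: B@(3,3) -> caps B=0 W=0
Move 6: W@(1,3) -> caps B=0 W=0
Move 7: B@(1,2) -> caps B=0 W=0
Move 8: W@(2,0) -> caps B=0 W=0
Move 9: B@(3,2) -> caps B=0 W=0
Move 10: W@(0,2) -> caps B=0 W=1
Move 11: B@(2,1) -> caps B=0 W=1
Move 12: W@(0,0) -> caps B=0 W=1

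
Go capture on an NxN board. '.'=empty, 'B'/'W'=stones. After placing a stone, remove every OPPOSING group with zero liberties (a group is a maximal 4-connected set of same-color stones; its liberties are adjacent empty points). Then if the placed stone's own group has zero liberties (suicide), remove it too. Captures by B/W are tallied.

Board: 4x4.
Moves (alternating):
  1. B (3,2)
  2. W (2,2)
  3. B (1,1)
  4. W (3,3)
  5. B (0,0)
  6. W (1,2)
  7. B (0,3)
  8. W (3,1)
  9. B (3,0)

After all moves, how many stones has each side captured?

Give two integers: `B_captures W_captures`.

Answer: 0 1

Derivation:
Move 1: B@(3,2) -> caps B=0 W=0
Move 2: W@(2,2) -> caps B=0 W=0
Move 3: B@(1,1) -> caps B=0 W=0
Move 4: W@(3,3) -> caps B=0 W=0
Move 5: B@(0,0) -> caps B=0 W=0
Move 6: W@(1,2) -> caps B=0 W=0
Move 7: B@(0,3) -> caps B=0 W=0
Move 8: W@(3,1) -> caps B=0 W=1
Move 9: B@(3,0) -> caps B=0 W=1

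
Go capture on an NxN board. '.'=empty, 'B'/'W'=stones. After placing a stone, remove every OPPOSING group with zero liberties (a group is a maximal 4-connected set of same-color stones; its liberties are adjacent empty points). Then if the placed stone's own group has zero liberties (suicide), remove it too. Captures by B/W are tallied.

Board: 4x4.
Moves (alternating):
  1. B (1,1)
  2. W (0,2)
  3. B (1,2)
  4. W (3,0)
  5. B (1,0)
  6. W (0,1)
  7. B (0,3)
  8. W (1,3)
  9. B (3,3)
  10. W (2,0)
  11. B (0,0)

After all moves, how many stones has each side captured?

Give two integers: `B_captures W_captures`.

Answer: 0 1

Derivation:
Move 1: B@(1,1) -> caps B=0 W=0
Move 2: W@(0,2) -> caps B=0 W=0
Move 3: B@(1,2) -> caps B=0 W=0
Move 4: W@(3,0) -> caps B=0 W=0
Move 5: B@(1,0) -> caps B=0 W=0
Move 6: W@(0,1) -> caps B=0 W=0
Move 7: B@(0,3) -> caps B=0 W=0
Move 8: W@(1,3) -> caps B=0 W=1
Move 9: B@(3,3) -> caps B=0 W=1
Move 10: W@(2,0) -> caps B=0 W=1
Move 11: B@(0,0) -> caps B=0 W=1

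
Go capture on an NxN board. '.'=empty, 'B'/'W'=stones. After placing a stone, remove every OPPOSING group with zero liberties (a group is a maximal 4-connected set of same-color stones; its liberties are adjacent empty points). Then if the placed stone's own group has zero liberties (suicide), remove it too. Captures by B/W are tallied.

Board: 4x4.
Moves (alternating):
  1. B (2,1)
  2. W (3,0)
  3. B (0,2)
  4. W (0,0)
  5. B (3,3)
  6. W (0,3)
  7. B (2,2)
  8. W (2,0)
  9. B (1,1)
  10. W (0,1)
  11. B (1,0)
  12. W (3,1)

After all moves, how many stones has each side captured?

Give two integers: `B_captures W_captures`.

Answer: 2 0

Derivation:
Move 1: B@(2,1) -> caps B=0 W=0
Move 2: W@(3,0) -> caps B=0 W=0
Move 3: B@(0,2) -> caps B=0 W=0
Move 4: W@(0,0) -> caps B=0 W=0
Move 5: B@(3,3) -> caps B=0 W=0
Move 6: W@(0,3) -> caps B=0 W=0
Move 7: B@(2,2) -> caps B=0 W=0
Move 8: W@(2,0) -> caps B=0 W=0
Move 9: B@(1,1) -> caps B=0 W=0
Move 10: W@(0,1) -> caps B=0 W=0
Move 11: B@(1,0) -> caps B=2 W=0
Move 12: W@(3,1) -> caps B=2 W=0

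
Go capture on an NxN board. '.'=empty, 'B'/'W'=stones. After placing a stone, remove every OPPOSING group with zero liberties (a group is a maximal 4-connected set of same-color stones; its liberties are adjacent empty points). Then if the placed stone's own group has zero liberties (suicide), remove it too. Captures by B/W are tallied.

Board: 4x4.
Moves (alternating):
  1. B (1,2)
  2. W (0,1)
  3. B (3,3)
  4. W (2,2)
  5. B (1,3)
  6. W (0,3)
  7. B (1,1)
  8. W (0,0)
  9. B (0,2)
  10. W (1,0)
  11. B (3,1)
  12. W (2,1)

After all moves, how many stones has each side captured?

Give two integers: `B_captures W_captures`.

Answer: 1 0

Derivation:
Move 1: B@(1,2) -> caps B=0 W=0
Move 2: W@(0,1) -> caps B=0 W=0
Move 3: B@(3,3) -> caps B=0 W=0
Move 4: W@(2,2) -> caps B=0 W=0
Move 5: B@(1,3) -> caps B=0 W=0
Move 6: W@(0,3) -> caps B=0 W=0
Move 7: B@(1,1) -> caps B=0 W=0
Move 8: W@(0,0) -> caps B=0 W=0
Move 9: B@(0,2) -> caps B=1 W=0
Move 10: W@(1,0) -> caps B=1 W=0
Move 11: B@(3,1) -> caps B=1 W=0
Move 12: W@(2,1) -> caps B=1 W=0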